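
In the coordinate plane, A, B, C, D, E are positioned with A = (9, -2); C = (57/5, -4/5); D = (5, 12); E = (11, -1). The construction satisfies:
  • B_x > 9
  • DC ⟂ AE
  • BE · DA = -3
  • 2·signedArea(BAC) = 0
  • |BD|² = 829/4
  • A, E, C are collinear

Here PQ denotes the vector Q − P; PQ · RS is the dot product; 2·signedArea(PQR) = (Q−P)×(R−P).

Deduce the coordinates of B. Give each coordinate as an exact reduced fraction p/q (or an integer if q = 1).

B = (10, -3/2)

1. B_x = 10  [2·signedArea(BAC) = 0 ∩ BE · DA = -3]
2. B_y = -3/2  [2·signedArea(BAC) = 0 ∩ BE · DA = -3]
   → B = (10, -3/2)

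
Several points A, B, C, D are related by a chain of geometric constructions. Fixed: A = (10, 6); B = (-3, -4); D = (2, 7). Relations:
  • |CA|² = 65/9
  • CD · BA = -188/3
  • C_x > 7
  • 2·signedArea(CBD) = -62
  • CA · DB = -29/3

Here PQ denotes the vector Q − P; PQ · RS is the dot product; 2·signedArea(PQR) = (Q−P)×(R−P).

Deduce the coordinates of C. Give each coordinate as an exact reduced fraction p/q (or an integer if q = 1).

1. C_x = 22/3  [2·signedArea(CBD) = -62 ∩ CD · BA = -188/3]
2. C_y = 19/3  [2·signedArea(CBD) = -62 ∩ CD · BA = -188/3]
   → C = (22/3, 19/3)

C = (22/3, 19/3)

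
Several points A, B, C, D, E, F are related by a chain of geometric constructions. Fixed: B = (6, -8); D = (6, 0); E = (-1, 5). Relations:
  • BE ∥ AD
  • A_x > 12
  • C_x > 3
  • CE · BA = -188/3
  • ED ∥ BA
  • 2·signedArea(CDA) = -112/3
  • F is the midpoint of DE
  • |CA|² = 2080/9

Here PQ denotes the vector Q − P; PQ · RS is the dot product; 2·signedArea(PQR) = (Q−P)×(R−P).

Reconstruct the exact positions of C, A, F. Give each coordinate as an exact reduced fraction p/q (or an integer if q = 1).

1. A_x = 13  [BE ∥ AD ∩ ED ∥ BA]
2. A_y = -13  [BE ∥ AD ∩ ED ∥ BA]
   → A = (13, -13)
3. F_x = 5/2  [F is the midpoint of DE]
4. F_y = 5/2  [F is the midpoint of DE]
   → F = (5/2, 5/2)
5. C_x = 11/3  [2·signedArea(CDA) = -112/3 ∩ CE · BA = -188/3]
6. C_y = -1  [2·signedArea(CDA) = -112/3 ∩ CE · BA = -188/3]
   → C = (11/3, -1)

A = (13, -13)
C = (11/3, -1)
F = (5/2, 5/2)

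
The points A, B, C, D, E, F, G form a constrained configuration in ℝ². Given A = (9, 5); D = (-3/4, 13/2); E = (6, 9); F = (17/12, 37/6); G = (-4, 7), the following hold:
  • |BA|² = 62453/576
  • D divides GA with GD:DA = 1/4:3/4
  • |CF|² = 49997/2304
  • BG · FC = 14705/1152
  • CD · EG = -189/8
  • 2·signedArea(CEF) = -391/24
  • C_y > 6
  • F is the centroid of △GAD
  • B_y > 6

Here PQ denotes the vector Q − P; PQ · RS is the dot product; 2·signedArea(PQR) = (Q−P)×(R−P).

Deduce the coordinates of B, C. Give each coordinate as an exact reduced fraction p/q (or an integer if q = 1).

1. C_x = -51/16  [CD · EG = -189/8 ∩ 2·signedArea(CEF) = -391/24]
2. C_y = 55/8  [CD · EG = -189/8 ∩ 2·signedArea(CEF) = -391/24]
   → C = (-51/16, 55/8)
3. B_x = -31/24  [line 221/48·x + -17/24·y + 12223/1152 = 0 ∩ |BA|² = 62453/576]
4. B_y = 79/12  [line 221/48·x + -17/24·y + 12223/1152 = 0 ∩ |BA|² = 62453/576]
   → B = (-31/24, 79/12)

B = (-31/24, 79/12)
C = (-51/16, 55/8)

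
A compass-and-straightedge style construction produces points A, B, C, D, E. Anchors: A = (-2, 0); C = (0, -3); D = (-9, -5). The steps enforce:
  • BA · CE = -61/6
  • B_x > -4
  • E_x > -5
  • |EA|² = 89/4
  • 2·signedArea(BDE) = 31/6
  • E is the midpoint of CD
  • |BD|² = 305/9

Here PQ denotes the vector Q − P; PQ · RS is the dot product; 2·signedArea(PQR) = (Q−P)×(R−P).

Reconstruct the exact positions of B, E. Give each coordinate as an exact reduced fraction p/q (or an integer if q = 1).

1. E_x = -9/2  [E is the midpoint of CD]
2. E_y = -4  [E is the midpoint of CD]
   → E = (-9/2, -4)
3. B_x = -11/3  [2·signedArea(BDE) = 31/6 ∩ BA · CE = -61/6]
4. B_y = -8/3  [2·signedArea(BDE) = 31/6 ∩ BA · CE = -61/6]
   → B = (-11/3, -8/3)

B = (-11/3, -8/3)
E = (-9/2, -4)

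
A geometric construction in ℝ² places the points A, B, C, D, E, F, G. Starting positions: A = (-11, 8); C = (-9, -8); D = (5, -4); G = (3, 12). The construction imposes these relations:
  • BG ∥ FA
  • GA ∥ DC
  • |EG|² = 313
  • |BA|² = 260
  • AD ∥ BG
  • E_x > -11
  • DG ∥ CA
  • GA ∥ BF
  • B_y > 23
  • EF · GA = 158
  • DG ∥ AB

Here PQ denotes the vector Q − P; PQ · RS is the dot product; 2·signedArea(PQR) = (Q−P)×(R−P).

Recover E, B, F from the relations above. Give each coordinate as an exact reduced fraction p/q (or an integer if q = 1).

1. B_x = -13  [AD ∥ BG ∩ DG ∥ AB]
2. B_y = 24  [AD ∥ BG ∩ DG ∥ AB]
   → B = (-13, 24)
3. F_x = -27  [BG ∥ FA ∩ GA ∥ BF]
4. F_y = 20  [BG ∥ FA ∩ GA ∥ BF]
   → F = (-27, 20)
5. E_x = -10  [line 14·x + 4·y + 140 = 0 ∩ |EG|² = 313]
6. E_y = 0  [line 14·x + 4·y + 140 = 0 ∩ |EG|² = 313]
   → E = (-10, 0)

B = (-13, 24)
E = (-10, 0)
F = (-27, 20)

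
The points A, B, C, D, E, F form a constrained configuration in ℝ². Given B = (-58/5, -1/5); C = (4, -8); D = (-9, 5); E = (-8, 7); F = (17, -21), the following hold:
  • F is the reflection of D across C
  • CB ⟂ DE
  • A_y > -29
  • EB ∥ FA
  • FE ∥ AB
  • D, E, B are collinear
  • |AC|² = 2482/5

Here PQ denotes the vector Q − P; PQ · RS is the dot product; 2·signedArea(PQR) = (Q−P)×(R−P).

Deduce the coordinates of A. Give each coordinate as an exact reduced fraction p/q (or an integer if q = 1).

A = (67/5, -141/5)

1. A_x = 67/5  [FE ∥ AB ∩ EB ∥ FA]
2. A_y = -141/5  [FE ∥ AB ∩ EB ∥ FA]
   → A = (67/5, -141/5)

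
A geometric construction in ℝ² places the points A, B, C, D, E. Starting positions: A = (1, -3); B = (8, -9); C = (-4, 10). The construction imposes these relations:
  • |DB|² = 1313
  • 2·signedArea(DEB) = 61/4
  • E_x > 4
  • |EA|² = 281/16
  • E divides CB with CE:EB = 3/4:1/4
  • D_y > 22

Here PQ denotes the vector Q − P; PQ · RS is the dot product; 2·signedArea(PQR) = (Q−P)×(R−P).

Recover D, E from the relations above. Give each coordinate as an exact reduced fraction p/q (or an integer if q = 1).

1. E_x = 5  [E divides CB with CE:EB = 3/4:1/4]
2. E_y = -17/4  [E divides CB with CE:EB = 3/4:1/4]
   → E = (5, -17/4)
3. D_x = -9  [line 19/4·x + 3·y + -105/4 = 0 ∩ |DB|² = 1313]
4. D_y = 23  [line 19/4·x + 3·y + -105/4 = 0 ∩ |DB|² = 1313]
   → D = (-9, 23)

D = (-9, 23)
E = (5, -17/4)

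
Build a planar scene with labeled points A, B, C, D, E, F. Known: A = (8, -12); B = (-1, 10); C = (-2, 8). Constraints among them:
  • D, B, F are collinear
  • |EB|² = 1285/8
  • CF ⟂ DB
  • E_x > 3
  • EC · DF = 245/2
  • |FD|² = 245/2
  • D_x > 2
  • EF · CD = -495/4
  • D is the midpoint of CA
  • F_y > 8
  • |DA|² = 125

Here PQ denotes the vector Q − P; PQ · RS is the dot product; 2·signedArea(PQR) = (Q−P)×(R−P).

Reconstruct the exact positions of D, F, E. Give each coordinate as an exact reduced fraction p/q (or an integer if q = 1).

1. D_x = 3  [D is the midpoint of CA]
2. D_y = -2  [D is the midpoint of CA]
   → D = (3, -2)
3. F_x = -1/2  [D, B, F are collinear ∩ CF ⟂ DB]
4. F_y = 17/2  [D, B, F are collinear ∩ CF ⟂ DB]
   → F = (-1/2, 17/2)
5. E_x = 15/4  [EC · DF = 245/2 ∩ EF · CD = -495/4]
6. E_y = -7/4  [EC · DF = 245/2 ∩ EF · CD = -495/4]
   → E = (15/4, -7/4)

D = (3, -2)
E = (15/4, -7/4)
F = (-1/2, 17/2)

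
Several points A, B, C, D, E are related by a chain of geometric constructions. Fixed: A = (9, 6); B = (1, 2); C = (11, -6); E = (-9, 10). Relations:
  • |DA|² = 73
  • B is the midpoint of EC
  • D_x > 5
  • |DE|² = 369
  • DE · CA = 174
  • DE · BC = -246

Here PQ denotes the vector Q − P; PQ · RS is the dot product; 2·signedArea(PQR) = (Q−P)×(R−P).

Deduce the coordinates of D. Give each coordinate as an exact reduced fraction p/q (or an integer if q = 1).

1. D_x = 6  [DE · BC = -246 ∩ DE · CA = 174]
2. D_y = -2  [DE · BC = -246 ∩ DE · CA = 174]
   → D = (6, -2)

D = (6, -2)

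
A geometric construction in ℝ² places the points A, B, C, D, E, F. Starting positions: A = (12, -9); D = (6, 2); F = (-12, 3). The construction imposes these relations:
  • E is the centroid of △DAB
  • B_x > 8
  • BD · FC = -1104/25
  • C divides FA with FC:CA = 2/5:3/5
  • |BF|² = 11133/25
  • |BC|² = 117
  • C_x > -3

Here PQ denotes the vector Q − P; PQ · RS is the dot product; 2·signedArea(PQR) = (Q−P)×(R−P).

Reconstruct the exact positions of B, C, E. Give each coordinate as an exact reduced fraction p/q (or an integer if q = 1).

1. C_x = -12/5  [C divides FA with FC:CA = 2/5:3/5]
2. C_y = -9/5  [C divides FA with FC:CA = 2/5:3/5]
   → C = (-12/5, -9/5)
3. B_x = 42/5  [line -48/5·x + 24/5·y + 2304/25 = 0 ∩ |BC|² = 117]
4. B_y = -12/5  [line -48/5·x + 24/5·y + 2304/25 = 0 ∩ |BC|² = 117]
   → B = (42/5, -12/5)
5. E_x = 44/5  [E is the centroid of △DAB]
6. E_y = -47/15  [E is the centroid of △DAB]
   → E = (44/5, -47/15)

B = (42/5, -12/5)
C = (-12/5, -9/5)
E = (44/5, -47/15)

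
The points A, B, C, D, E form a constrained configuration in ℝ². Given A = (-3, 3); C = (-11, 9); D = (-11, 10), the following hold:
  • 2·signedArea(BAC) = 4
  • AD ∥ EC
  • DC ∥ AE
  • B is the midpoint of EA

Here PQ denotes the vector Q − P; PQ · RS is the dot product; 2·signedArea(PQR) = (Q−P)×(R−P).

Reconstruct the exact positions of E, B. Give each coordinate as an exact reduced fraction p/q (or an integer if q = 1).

B = (-3, 5/2)
E = (-3, 2)

1. E_x = -3  [AD ∥ EC ∩ DC ∥ AE]
2. E_y = 2  [AD ∥ EC ∩ DC ∥ AE]
   → E = (-3, 2)
3. B_x = -3  [B is the midpoint of EA]
4. B_y = 5/2  [B is the midpoint of EA]
   → B = (-3, 5/2)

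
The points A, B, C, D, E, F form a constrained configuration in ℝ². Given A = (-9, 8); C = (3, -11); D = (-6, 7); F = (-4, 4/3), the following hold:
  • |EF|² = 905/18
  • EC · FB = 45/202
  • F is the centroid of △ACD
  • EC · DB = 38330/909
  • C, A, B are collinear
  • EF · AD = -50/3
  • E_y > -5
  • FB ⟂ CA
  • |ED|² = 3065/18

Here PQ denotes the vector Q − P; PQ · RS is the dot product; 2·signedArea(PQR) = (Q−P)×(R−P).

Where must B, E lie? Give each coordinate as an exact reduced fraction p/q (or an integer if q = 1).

1. B_x = -461/101  [C, A, B are collinear ∩ FB ⟂ CA]
2. B_y = 296/303  [C, A, B are collinear ∩ FB ⟂ CA]
   → B = (-461/101, 296/303)
3. E_x = -1/2  [EC · FB = 45/202 ∩ EC · DB = 38330/909]
4. E_y = -29/6  [EC · FB = 45/202 ∩ EC · DB = 38330/909]
   → E = (-1/2, -29/6)

B = (-461/101, 296/303)
E = (-1/2, -29/6)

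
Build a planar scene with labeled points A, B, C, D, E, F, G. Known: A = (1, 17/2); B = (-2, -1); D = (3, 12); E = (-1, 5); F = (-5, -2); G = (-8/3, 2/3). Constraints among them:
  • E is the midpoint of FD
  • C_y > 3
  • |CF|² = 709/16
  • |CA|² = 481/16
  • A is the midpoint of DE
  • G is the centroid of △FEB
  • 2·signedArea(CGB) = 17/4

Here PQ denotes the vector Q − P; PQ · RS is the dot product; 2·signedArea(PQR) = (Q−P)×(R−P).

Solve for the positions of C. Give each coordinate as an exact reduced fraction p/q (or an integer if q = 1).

1. C_x = -5/4  [line 5/3·x + 2/3·y + -1/4 = 0 ∩ |CF|² = 709/16]
2. C_y = 7/2  [line 5/3·x + 2/3·y + -1/4 = 0 ∩ |CF|² = 709/16]
   → C = (-5/4, 7/2)

C = (-5/4, 7/2)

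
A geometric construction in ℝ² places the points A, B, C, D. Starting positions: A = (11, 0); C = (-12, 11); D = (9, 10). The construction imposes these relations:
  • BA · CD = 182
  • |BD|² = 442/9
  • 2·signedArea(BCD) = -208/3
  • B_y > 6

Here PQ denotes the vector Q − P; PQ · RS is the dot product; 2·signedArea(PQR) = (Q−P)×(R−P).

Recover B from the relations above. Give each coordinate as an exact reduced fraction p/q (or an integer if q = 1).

1. B_x = 8/3  [2·signedArea(BCD) = -208/3 ∩ BA · CD = 182]
2. B_y = 7  [2·signedArea(BCD) = -208/3 ∩ BA · CD = 182]
   → B = (8/3, 7)

B = (8/3, 7)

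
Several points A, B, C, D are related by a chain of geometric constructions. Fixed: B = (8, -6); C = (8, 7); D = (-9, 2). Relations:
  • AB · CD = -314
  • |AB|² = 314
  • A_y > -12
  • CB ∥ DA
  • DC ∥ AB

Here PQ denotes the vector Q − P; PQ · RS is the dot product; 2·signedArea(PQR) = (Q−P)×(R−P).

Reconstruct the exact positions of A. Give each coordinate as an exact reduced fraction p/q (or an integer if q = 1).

A = (-9, -11)

1. A_x = -9  [DC ∥ AB ∩ CB ∥ DA]
2. A_y = -11  [DC ∥ AB ∩ CB ∥ DA]
   → A = (-9, -11)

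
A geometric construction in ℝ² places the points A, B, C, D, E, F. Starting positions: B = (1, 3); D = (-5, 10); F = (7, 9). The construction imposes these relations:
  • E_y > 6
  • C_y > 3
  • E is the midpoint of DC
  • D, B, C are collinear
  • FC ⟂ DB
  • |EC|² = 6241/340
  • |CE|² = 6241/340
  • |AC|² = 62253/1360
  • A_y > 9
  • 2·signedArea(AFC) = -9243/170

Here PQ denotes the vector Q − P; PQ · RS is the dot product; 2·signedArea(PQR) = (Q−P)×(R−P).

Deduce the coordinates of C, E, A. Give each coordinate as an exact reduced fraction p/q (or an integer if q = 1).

1. C_x = 49/85  [D, B, C are collinear ∩ FC ⟂ DB]
2. C_y = 297/85  [D, B, C are collinear ∩ FC ⟂ DB]
   → C = (49/85, 297/85)
3. E_x = -188/85  [E is the midpoint of DC]
4. E_y = 1147/170  [E is the midpoint of DC]
   → E = (-188/85, 1147/170)
5. A_x = -2  [line 468/85·x + -546/85·y + 12519/170 = 0 ∩ |AC|² = 62253/1360]
6. A_y = 39/4  [line 468/85·x + -546/85·y + 12519/170 = 0 ∩ |AC|² = 62253/1360]
   → A = (-2, 39/4)

A = (-2, 39/4)
C = (49/85, 297/85)
E = (-188/85, 1147/170)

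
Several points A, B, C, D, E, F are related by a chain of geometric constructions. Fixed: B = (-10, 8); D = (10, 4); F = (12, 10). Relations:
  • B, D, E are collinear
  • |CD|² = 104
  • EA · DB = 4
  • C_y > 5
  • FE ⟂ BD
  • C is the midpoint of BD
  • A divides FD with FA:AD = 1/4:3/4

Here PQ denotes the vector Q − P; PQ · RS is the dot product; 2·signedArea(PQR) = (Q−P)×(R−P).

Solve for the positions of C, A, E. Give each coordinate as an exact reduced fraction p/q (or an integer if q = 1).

A = (23/2, 17/2)
C = (0, 6)
E = (140/13, 50/13)

1. C_x = 0  [C is the midpoint of BD]
2. C_y = 6  [C is the midpoint of BD]
   → C = (0, 6)
3. A_x = 23/2  [A divides FD with FA:AD = 1/4:3/4]
4. A_y = 17/2  [A divides FD with FA:AD = 1/4:3/4]
   → A = (23/2, 17/2)
5. E_x = 140/13  [B, D, E are collinear ∩ FE ⟂ BD]
6. E_y = 50/13  [B, D, E are collinear ∩ FE ⟂ BD]
   → E = (140/13, 50/13)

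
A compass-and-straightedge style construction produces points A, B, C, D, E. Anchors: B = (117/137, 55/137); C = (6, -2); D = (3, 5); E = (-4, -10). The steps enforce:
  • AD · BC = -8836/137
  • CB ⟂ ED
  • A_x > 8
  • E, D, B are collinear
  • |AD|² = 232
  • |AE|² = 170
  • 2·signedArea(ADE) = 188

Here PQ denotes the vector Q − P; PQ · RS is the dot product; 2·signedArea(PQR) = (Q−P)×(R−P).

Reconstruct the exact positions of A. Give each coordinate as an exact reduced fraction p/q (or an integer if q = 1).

A = (9, -9)

1. A_x = 9  [line -705/137·x + 329/137·y + 9306/137 = 0 ∩ |AE|² = 170]
2. A_y = -9  [line -705/137·x + 329/137·y + 9306/137 = 0 ∩ |AE|² = 170]
   → A = (9, -9)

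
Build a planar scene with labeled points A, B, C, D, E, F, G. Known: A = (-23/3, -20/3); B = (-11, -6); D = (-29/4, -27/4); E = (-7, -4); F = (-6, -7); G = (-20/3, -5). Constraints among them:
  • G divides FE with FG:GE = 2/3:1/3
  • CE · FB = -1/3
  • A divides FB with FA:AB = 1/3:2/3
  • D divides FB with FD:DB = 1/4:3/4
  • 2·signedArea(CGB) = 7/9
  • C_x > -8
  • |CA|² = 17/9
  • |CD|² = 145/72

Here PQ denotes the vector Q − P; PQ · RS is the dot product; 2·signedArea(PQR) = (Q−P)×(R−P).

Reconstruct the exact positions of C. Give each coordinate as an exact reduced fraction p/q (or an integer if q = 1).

1. C_x = -22/3  [2·signedArea(CGB) = 7/9 ∩ CE · FB = -1/3]
2. C_y = -16/3  [2·signedArea(CGB) = 7/9 ∩ CE · FB = -1/3]
   → C = (-22/3, -16/3)

C = (-22/3, -16/3)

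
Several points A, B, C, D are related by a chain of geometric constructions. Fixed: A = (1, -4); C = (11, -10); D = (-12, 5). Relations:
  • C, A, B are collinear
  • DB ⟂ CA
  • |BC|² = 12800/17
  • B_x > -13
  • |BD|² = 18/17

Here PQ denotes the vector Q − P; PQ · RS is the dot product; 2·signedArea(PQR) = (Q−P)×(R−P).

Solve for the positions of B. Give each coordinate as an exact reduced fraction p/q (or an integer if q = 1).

B = (-213/17, 70/17)

1. B_x = -213/17  [C, A, B are collinear ∩ DB ⟂ CA]
2. B_y = 70/17  [C, A, B are collinear ∩ DB ⟂ CA]
   → B = (-213/17, 70/17)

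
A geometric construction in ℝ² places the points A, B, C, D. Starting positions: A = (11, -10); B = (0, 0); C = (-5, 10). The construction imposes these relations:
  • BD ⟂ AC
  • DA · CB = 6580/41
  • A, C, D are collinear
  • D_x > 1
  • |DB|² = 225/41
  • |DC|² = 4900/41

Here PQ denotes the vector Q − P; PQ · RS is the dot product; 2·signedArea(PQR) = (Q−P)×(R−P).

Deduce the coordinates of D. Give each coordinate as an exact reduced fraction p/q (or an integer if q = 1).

D = (75/41, 60/41)

1. D_x = 75/41  [A, C, D are collinear ∩ BD ⟂ AC]
2. D_y = 60/41  [A, C, D are collinear ∩ BD ⟂ AC]
   → D = (75/41, 60/41)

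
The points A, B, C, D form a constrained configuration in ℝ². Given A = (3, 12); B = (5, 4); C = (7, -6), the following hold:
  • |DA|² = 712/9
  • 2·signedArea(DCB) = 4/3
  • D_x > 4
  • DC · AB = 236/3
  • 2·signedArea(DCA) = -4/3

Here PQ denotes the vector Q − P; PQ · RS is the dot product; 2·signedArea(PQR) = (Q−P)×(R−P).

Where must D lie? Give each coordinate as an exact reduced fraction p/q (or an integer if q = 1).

1. D_x = 5  [2·signedArea(DCA) = -4/3 ∩ DC · AB = 236/3]
2. D_y = 10/3  [2·signedArea(DCA) = -4/3 ∩ DC · AB = 236/3]
   → D = (5, 10/3)

D = (5, 10/3)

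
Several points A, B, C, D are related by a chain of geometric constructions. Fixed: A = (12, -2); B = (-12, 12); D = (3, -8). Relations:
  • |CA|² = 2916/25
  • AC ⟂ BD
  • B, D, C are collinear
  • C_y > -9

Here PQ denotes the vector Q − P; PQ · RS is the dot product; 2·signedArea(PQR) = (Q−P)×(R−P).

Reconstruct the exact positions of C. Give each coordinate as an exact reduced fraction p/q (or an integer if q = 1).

1. C_x = 84/25  [B, D, C are collinear ∩ AC ⟂ BD]
2. C_y = -212/25  [B, D, C are collinear ∩ AC ⟂ BD]
   → C = (84/25, -212/25)

C = (84/25, -212/25)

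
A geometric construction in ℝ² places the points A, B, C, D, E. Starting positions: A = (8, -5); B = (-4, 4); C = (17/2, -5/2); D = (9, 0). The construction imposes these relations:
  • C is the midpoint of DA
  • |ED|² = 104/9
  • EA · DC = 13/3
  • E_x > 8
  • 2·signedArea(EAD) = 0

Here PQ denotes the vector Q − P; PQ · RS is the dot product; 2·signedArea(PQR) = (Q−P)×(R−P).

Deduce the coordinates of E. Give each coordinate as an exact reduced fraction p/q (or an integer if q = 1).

1. E_x = 25/3  [2·signedArea(EAD) = 0 ∩ EA · DC = 13/3]
2. E_y = -10/3  [2·signedArea(EAD) = 0 ∩ EA · DC = 13/3]
   → E = (25/3, -10/3)

E = (25/3, -10/3)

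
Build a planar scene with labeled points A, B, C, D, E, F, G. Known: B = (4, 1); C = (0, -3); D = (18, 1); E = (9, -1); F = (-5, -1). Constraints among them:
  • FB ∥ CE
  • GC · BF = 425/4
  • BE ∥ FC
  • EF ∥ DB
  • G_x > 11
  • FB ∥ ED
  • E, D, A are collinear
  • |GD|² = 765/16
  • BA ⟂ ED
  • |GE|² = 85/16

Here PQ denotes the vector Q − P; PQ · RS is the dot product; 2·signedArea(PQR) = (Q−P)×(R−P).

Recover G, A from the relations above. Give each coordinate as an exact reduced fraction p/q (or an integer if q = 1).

A = (396/85, -167/85)
G = (45/4, -1/2)

1. G_x = 45/4  [line 9·x + 2·y + -401/4 = 0 ∩ |GD|² = 765/16]
2. G_y = -1/2  [line 9·x + 2·y + -401/4 = 0 ∩ |GD|² = 765/16]
   → G = (45/4, -1/2)
3. A_x = 396/85  [E, D, A are collinear ∩ BA ⟂ ED]
4. A_y = -167/85  [E, D, A are collinear ∩ BA ⟂ ED]
   → A = (396/85, -167/85)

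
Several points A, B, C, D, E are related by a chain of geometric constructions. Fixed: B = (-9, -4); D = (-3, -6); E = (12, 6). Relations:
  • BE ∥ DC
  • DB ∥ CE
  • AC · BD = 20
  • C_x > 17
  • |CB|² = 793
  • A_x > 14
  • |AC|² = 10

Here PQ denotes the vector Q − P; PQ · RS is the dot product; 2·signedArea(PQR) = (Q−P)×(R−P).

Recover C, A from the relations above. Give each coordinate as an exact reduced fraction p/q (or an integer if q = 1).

A = (15, 5)
C = (18, 4)

1. C_x = 18  [DB ∥ CE ∩ BE ∥ DC]
2. C_y = 4  [DB ∥ CE ∩ BE ∥ DC]
   → C = (18, 4)
3. A_x = 15  [line -6·x + 2·y + 80 = 0 ∩ |AC|² = 10]
4. A_y = 5  [line -6·x + 2·y + 80 = 0 ∩ |AC|² = 10]
   → A = (15, 5)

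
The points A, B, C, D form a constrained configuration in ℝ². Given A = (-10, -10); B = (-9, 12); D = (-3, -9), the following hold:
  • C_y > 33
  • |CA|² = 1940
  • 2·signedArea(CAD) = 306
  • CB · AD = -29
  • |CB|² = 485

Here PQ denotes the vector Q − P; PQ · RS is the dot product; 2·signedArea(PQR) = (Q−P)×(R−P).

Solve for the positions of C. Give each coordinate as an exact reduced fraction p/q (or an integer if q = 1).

1. C_x = -8  [CB · AD = -29 ∩ 2·signedArea(CAD) = 306]
2. C_y = 34  [CB · AD = -29 ∩ 2·signedArea(CAD) = 306]
   → C = (-8, 34)

C = (-8, 34)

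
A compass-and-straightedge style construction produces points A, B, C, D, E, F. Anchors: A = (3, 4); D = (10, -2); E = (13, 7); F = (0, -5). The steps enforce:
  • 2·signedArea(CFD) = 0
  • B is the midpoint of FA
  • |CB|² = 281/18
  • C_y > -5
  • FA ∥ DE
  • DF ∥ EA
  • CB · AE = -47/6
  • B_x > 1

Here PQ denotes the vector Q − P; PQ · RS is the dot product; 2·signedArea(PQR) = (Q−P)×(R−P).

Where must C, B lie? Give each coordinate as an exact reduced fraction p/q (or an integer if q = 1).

1. B_x = 3/2  [B is the midpoint of FA]
2. B_y = -1/2  [B is the midpoint of FA]
   → B = (3/2, -1/2)
3. C_x = 10/3  [2·signedArea(CFD) = 0 ∩ CB · AE = -47/6]
4. C_y = -4  [2·signedArea(CFD) = 0 ∩ CB · AE = -47/6]
   → C = (10/3, -4)

B = (3/2, -1/2)
C = (10/3, -4)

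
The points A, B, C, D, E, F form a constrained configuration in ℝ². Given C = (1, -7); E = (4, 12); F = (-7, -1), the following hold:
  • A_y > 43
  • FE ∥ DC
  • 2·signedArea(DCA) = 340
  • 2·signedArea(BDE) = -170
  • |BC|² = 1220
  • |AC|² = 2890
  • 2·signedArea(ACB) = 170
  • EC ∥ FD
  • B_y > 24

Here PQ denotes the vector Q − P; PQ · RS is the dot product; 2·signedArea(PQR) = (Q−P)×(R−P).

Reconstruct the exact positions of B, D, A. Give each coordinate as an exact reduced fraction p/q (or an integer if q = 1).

A = (18, 44)
B = (15, 25)
D = (-10, -20)

1. D_x = -10  [FE ∥ DC ∩ EC ∥ FD]
2. D_y = -20  [FE ∥ DC ∩ EC ∥ FD]
   → D = (-10, -20)
3. A_x = 18  [line -13·x + 11·y + -250 = 0 ∩ |AC|² = 2890]
4. A_y = 44  [line -13·x + 11·y + -250 = 0 ∩ |AC|² = 2890]
   → A = (18, 44)
5. B_x = 15  [2·signedArea(BDE) = -170 ∩ 2·signedArea(ACB) = 170]
6. B_y = 25  [2·signedArea(BDE) = -170 ∩ 2·signedArea(ACB) = 170]
   → B = (15, 25)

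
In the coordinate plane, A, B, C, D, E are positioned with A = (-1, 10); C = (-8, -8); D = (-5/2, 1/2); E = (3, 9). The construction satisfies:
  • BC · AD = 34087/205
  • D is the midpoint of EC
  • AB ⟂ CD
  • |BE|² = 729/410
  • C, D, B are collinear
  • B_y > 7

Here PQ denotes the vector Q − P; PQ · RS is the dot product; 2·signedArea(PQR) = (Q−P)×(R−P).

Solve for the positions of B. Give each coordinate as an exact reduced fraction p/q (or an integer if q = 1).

B = (933/410, 3231/410)

1. B_x = 933/410  [C, D, B are collinear ∩ AB ⟂ CD]
2. B_y = 3231/410  [C, D, B are collinear ∩ AB ⟂ CD]
   → B = (933/410, 3231/410)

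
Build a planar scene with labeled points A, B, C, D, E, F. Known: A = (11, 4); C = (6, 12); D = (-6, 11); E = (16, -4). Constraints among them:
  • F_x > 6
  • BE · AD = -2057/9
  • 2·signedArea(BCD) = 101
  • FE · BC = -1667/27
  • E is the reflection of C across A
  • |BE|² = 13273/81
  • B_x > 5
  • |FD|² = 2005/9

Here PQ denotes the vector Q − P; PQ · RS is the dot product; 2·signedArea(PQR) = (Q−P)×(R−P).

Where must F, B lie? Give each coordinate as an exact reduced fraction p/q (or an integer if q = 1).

1. B_x = 17/3  [2·signedArea(BCD) = 101 ∩ BE · AD = -2057/9]
2. B_y = 32/9  [2·signedArea(BCD) = 101 ∩ BE · AD = -2057/9]
   → B = (17/3, 32/9)
3. F_x = 7  [line -1/3·x + -76/9·y + 899/27 = 0 ∩ |FD|² = 2005/9]
4. F_y = 11/3  [line -1/3·x + -76/9·y + 899/27 = 0 ∩ |FD|² = 2005/9]
   → F = (7, 11/3)

B = (17/3, 32/9)
F = (7, 11/3)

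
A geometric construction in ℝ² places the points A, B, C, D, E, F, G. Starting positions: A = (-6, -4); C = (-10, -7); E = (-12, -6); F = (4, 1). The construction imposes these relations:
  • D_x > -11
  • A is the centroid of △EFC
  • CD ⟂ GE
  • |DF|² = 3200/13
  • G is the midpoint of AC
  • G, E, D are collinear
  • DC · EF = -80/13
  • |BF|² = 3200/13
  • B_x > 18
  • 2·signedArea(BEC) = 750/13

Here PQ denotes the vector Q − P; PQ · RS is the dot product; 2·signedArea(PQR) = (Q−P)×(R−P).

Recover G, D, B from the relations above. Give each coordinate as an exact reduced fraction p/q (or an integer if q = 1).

B = (236/13, 101/13)
D = (-132/13, -75/13)
G = (-8, -11/2)

1. G_x = -8  [G is the midpoint of AC]
2. G_y = -11/2  [G is the midpoint of AC]
   → G = (-8, -11/2)
3. D_x = -132/13  [G, E, D are collinear ∩ CD ⟂ GE]
4. D_y = -75/13  [G, E, D are collinear ∩ CD ⟂ GE]
   → D = (-132/13, -75/13)
5. B_x = 236/13  [line 1·x + 2·y + -438/13 = 0 ∩ |BF|² = 3200/13]
6. B_y = 101/13  [line 1·x + 2·y + -438/13 = 0 ∩ |BF|² = 3200/13]
   → B = (236/13, 101/13)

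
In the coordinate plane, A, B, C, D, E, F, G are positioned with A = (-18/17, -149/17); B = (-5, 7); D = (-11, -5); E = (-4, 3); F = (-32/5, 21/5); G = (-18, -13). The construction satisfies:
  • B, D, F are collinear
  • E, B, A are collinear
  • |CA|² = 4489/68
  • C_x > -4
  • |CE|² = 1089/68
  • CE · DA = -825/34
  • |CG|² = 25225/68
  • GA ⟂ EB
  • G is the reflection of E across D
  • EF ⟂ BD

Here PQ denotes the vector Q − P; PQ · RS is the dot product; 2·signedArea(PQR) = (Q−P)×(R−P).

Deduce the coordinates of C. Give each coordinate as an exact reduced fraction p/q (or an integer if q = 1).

C = (-103/34, -15/17)

1. C_x = -103/34  [line -169/17·x + 64/17·y + -911/34 = 0 ∩ |CA|² = 4489/68]
2. C_y = -15/17  [line -169/17·x + 64/17·y + -911/34 = 0 ∩ |CA|² = 4489/68]
   → C = (-103/34, -15/17)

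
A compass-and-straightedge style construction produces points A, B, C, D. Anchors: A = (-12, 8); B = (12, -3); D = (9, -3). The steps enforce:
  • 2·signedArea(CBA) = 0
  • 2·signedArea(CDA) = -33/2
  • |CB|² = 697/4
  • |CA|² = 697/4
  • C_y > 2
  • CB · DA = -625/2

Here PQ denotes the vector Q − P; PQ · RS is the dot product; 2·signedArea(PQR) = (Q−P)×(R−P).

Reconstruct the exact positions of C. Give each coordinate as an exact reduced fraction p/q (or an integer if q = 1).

1. C_x = 0  [2·signedArea(CBA) = 0 ∩ 2·signedArea(CDA) = -33/2]
2. C_y = 5/2  [2·signedArea(CBA) = 0 ∩ 2·signedArea(CDA) = -33/2]
   → C = (0, 5/2)

C = (0, 5/2)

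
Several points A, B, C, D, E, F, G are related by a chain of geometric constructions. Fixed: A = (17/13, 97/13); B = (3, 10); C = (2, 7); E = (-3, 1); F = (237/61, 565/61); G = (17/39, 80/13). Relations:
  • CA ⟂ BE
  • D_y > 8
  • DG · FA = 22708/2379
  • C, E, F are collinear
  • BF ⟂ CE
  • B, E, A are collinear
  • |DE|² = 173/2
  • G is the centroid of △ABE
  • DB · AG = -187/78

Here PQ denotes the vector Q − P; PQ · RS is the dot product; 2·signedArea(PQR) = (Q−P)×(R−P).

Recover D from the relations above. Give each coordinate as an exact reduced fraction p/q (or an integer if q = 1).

1. D_x = 5/2  [DG · FA = 22708/2379 ∩ DB · AG = -187/78]
2. D_y = 17/2  [DG · FA = 22708/2379 ∩ DB · AG = -187/78]
   → D = (5/2, 17/2)

D = (5/2, 17/2)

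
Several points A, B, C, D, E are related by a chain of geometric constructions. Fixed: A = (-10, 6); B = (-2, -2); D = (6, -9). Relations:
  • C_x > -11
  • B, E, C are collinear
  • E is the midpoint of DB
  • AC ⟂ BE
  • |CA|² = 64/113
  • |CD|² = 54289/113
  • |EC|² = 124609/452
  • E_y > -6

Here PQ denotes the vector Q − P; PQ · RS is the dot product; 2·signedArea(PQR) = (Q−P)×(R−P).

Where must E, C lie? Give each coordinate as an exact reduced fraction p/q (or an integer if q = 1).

C = (-1186/113, 614/113)
E = (2, -11/2)

1. E_x = 2  [E is the midpoint of DB]
2. E_y = -11/2  [E is the midpoint of DB]
   → E = (2, -11/2)
3. C_x = -1186/113  [B, E, C are collinear ∩ AC ⟂ BE]
4. C_y = 614/113  [B, E, C are collinear ∩ AC ⟂ BE]
   → C = (-1186/113, 614/113)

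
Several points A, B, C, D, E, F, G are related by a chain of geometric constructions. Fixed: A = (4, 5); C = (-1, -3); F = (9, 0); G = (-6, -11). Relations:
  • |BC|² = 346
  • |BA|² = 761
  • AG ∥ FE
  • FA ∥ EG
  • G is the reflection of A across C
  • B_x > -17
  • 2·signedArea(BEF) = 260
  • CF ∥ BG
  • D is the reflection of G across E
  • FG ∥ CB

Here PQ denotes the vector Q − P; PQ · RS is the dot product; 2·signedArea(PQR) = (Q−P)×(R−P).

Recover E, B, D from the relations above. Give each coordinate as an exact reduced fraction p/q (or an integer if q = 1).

1. E_x = -1  [FA ∥ EG ∩ AG ∥ FE]
2. E_y = -16  [FA ∥ EG ∩ AG ∥ FE]
   → E = (-1, -16)
3. B_x = -16  [CF ∥ BG ∩ FG ∥ CB]
4. B_y = -14  [CF ∥ BG ∩ FG ∥ CB]
   → B = (-16, -14)
5. D_x = 4  [D is the reflection of G across E]
6. D_y = -21  [D is the reflection of G across E]
   → D = (4, -21)

B = (-16, -14)
D = (4, -21)
E = (-1, -16)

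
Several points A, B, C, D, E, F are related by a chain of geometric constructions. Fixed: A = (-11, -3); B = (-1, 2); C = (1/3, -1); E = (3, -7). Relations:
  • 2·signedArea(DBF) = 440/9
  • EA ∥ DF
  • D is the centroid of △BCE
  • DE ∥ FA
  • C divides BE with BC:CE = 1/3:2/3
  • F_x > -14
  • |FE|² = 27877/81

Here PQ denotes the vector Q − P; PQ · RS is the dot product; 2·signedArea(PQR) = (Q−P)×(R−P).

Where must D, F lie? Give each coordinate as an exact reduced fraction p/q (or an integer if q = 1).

1. D_x = 7/9  [D is the centroid of △BCE]
2. D_y = -2  [D is the centroid of △BCE]
   → D = (7/9, -2)
3. F_x = -119/9  [DE ∥ FA ∩ EA ∥ DF]
4. F_y = 2  [DE ∥ FA ∩ EA ∥ DF]
   → F = (-119/9, 2)

D = (7/9, -2)
F = (-119/9, 2)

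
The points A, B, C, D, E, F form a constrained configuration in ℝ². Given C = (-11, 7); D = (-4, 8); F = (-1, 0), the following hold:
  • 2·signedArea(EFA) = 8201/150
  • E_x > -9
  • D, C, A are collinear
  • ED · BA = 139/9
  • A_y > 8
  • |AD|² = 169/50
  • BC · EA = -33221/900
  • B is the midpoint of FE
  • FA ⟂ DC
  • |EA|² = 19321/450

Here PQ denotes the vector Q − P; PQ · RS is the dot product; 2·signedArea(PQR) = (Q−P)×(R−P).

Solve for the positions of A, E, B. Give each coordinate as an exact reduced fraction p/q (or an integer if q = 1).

A = (-109/50, 413/50)
B = (-29/6, 11/3)
E = (-26/3, 22/3)

1. A_x = -109/50  [D, C, A are collinear ∩ FA ⟂ DC]
2. A_y = 413/50  [D, C, A are collinear ∩ FA ⟂ DC]
   → A = (-109/50, 413/50)
3. E_x = -26/3  [line -413/50·x + -59/50·y + -944/15 = 0 ∩ |EA|² = 19321/450]
4. E_y = 22/3  [line -413/50·x + -59/50·y + -944/15 = 0 ∩ |EA|² = 19321/450]
   → E = (-26/3, 22/3)
5. B_x = -29/6  [ED · BA = 139/9 ∩ B is the midpoint of FE]
6. B_y = 11/3  [ED · BA = 139/9 ∩ B is the midpoint of FE]
   → B = (-29/6, 11/3)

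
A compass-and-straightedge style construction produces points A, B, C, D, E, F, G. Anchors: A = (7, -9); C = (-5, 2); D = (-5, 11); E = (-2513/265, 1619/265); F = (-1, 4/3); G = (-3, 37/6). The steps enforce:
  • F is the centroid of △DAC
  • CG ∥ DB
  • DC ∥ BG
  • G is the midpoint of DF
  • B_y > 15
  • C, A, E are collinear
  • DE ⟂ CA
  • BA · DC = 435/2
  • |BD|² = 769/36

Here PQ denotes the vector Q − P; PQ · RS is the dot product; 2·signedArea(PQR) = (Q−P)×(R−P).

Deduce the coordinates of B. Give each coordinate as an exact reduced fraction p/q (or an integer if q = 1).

1. B_x = -3  [DC ∥ BG ∩ CG ∥ DB]
2. B_y = 91/6  [DC ∥ BG ∩ CG ∥ DB]
   → B = (-3, 91/6)

B = (-3, 91/6)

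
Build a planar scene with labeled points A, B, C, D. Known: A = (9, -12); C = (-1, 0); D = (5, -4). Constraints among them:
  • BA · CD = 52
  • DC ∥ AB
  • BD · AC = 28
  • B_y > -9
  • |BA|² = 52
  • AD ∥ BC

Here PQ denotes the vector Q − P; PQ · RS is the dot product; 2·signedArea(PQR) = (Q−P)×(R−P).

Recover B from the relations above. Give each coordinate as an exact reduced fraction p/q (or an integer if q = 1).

1. B_x = 3  [AD ∥ BC ∩ DC ∥ AB]
2. B_y = -8  [AD ∥ BC ∩ DC ∥ AB]
   → B = (3, -8)

B = (3, -8)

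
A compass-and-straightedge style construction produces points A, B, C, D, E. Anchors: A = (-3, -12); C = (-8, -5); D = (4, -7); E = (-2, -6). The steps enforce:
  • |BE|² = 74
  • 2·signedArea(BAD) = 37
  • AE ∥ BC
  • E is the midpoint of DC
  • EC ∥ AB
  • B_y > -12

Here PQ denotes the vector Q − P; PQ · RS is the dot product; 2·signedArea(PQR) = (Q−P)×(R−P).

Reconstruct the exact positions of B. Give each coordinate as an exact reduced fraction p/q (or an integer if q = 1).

1. B_x = -9  [AE ∥ BC ∩ EC ∥ AB]
2. B_y = -11  [AE ∥ BC ∩ EC ∥ AB]
   → B = (-9, -11)

B = (-9, -11)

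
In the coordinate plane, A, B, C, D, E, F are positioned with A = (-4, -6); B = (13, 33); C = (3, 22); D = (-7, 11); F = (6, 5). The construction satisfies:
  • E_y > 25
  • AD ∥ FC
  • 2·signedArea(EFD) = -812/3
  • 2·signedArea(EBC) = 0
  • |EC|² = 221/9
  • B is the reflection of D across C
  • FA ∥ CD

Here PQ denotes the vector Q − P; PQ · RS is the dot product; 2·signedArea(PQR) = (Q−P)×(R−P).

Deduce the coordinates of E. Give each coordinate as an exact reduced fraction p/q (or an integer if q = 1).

1. E_x = 19/3  [2·signedArea(EBC) = 0 ∩ 2·signedArea(EFD) = -812/3]
2. E_y = 77/3  [2·signedArea(EBC) = 0 ∩ 2·signedArea(EFD) = -812/3]
   → E = (19/3, 77/3)

E = (19/3, 77/3)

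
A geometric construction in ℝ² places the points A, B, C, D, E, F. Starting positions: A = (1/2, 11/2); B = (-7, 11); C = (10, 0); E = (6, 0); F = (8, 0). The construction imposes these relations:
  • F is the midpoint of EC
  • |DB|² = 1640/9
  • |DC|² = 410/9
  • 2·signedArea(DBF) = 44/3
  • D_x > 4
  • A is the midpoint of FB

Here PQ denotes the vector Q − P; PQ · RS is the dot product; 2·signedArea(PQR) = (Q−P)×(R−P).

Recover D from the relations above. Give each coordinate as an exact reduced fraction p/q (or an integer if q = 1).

D = (13/3, 11/3)

1. D_x = 13/3  [line 11·x + 15·y + -308/3 = 0 ∩ |DB|² = 1640/9]
2. D_y = 11/3  [line 11·x + 15·y + -308/3 = 0 ∩ |DB|² = 1640/9]
   → D = (13/3, 11/3)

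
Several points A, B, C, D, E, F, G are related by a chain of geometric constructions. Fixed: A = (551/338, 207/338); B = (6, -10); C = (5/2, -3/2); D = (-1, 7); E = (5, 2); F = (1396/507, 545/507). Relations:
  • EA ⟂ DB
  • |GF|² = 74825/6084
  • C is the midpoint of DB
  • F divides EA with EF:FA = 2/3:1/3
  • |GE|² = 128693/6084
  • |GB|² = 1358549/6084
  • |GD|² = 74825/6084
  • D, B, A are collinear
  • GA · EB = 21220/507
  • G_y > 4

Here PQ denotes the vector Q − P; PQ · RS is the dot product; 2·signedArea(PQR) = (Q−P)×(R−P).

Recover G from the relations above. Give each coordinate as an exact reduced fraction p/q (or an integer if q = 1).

G = (889/1014, 2047/507)

1. G_x = 889/1014  [line -1·x + 12·y + -48239/1014 = 0 ∩ |GD|² = 74825/6084]
2. G_y = 2047/507  [line -1·x + 12·y + -48239/1014 = 0 ∩ |GD|² = 74825/6084]
   → G = (889/1014, 2047/507)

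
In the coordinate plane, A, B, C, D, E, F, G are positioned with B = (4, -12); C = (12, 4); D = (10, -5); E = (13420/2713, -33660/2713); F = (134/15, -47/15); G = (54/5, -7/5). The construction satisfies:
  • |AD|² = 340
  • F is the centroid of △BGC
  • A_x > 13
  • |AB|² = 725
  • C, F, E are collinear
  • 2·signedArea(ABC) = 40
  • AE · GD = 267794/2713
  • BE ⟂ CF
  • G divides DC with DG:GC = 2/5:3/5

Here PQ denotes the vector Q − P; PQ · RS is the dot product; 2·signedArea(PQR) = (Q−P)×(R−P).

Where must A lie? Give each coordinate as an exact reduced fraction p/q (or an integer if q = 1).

A = (14, 13)

1. A_x = 14  [2·signedArea(ABC) = 40 ∩ AE · GD = 267794/2713]
2. A_y = 13  [2·signedArea(ABC) = 40 ∩ AE · GD = 267794/2713]
   → A = (14, 13)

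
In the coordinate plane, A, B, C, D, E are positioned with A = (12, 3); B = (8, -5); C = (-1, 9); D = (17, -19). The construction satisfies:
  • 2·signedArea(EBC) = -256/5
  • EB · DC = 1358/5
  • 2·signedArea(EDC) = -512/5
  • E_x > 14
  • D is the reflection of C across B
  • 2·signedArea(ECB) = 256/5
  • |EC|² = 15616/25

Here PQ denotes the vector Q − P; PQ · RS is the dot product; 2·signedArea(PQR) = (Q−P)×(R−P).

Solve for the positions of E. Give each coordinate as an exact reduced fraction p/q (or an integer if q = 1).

E = (15, -51/5)

1. E_x = 15  [2·signedArea(EDC) = -512/5 ∩ EB · DC = 1358/5]
2. E_y = -51/5  [2·signedArea(EDC) = -512/5 ∩ EB · DC = 1358/5]
   → E = (15, -51/5)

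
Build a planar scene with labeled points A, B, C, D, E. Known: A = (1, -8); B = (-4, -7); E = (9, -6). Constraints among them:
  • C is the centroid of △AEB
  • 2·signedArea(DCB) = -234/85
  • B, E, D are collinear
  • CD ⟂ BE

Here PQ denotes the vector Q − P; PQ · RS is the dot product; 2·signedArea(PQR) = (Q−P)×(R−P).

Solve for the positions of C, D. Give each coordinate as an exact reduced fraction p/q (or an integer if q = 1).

1. C_x = 2  [C is the centroid of △AEB]
2. C_y = -7  [C is the centroid of △AEB]
   → C = (2, -7)
3. D_x = 167/85  [B, E, D are collinear ∩ CD ⟂ BE]
4. D_y = -556/85  [B, E, D are collinear ∩ CD ⟂ BE]
   → D = (167/85, -556/85)

C = (2, -7)
D = (167/85, -556/85)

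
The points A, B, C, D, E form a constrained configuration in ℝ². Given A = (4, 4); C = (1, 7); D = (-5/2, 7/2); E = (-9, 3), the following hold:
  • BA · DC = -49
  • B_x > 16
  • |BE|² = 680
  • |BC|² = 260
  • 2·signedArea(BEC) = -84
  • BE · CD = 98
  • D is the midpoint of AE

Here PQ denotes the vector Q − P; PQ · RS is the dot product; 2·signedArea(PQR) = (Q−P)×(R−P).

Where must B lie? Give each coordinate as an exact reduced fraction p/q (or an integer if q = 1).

B = (17, 5)

1. B_x = 17  [BE · CD = 98 ∩ 2·signedArea(BEC) = -84]
2. B_y = 5  [BE · CD = 98 ∩ 2·signedArea(BEC) = -84]
   → B = (17, 5)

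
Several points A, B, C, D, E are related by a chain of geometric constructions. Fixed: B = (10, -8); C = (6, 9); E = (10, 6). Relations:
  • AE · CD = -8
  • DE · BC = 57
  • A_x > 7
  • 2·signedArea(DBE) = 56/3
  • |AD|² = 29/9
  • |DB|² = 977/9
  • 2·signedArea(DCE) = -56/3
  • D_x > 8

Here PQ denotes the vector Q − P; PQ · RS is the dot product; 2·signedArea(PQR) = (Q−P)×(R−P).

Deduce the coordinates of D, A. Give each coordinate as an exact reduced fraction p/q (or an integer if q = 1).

1. D_x = 26/3  [2·signedArea(DBE) = 56/3 ∩ 2·signedArea(DCE) = -56/3]
2. D_y = 7/3  [2·signedArea(DBE) = 56/3 ∩ 2·signedArea(DCE) = -56/3]
   → D = (26/3, 7/3)
3. A_x = 8  [line -8/3·x + 20/3·y + -16/3 = 0 ∩ |AD|² = 29/9]
4. A_y = 4  [line -8/3·x + 20/3·y + -16/3 = 0 ∩ |AD|² = 29/9]
   → A = (8, 4)

A = (8, 4)
D = (26/3, 7/3)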